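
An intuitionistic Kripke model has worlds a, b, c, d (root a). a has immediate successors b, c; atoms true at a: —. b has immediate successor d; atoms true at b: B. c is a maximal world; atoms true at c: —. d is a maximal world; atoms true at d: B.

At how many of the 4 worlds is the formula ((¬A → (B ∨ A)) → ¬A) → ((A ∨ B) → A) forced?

1

a: does not force it — a ⊮ ((¬A → (B ∨ A)) → ¬A) → ((A ∨ B) → A): already at a itself, a ⊩ (¬A → (B ∨ A)) → ¬A but a ⊮ (A ∨ B) → A.
b: does not force it.
c: forces it.
d: does not force it.
Worlds forcing the formula: {c}.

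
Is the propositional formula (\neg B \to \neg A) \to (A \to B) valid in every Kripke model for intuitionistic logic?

No

This is the converse of contraposition, which is not intuitionistically valid.
A Kripke countermodel: worlds u0, u1; order generated by u0 \le u1; atoms true at each world — u0:{A}; u1:{A,B}.
u0 \nVdash (\neg B \to \neg A) \to (A \to B): already at u0 itself, u0 \Vdash \neg B \to \neg A but u0 \nVdash A \to B.
u0 \nVdash A \to B: already at u0 itself, u0 \Vdash A but u0 \nVdash B.
u0 lacks atom B, so u0 \nVdash B.
So the root u0 does not force the formula.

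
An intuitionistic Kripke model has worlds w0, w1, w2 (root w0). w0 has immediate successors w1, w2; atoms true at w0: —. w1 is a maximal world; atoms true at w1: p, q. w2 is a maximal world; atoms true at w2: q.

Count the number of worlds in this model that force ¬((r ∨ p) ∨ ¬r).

w0: does not force it — w0 ⊮ ¬((r ∨ p) ∨ ¬r) since w0 is accessible from w0 and w0 ⊩ (r ∨ p) ∨ ¬r.
w1: does not force it — w1 ⊮ ¬((r ∨ p) ∨ ¬r) since w1 is accessible from w1 and w1 ⊩ (r ∨ p) ∨ ¬r.
w2: does not force it — w2 ⊮ ¬((r ∨ p) ∨ ¬r) since w2 is accessible from w2 and w2 ⊩ (r ∨ p) ∨ ¬r.
Worlds forcing the formula: { }.

0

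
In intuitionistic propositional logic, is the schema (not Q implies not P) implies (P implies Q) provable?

No

This is the converse of contraposition, which is not intuitionistically valid.
A Kripke countermodel: worlds u, v; order generated by u <= v; atoms true at each world — u:{P}; v:{P,Q}.
u does not force (not Q implies not P) implies (P implies Q): already at u itself, u forces not Q implies not P but u does not force P implies Q.
u does not force P implies Q: already at u itself, u forces P but u does not force Q.
u lacks atom Q, so u does not force Q.
So the root u does not force the formula.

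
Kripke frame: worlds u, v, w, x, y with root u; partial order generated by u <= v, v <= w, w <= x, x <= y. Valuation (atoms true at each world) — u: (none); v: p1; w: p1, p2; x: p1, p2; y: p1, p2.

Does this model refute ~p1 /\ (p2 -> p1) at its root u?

Yes

u ||-/- ~p1 /\ (p2 -> p1) since u fails ~p1.
So the root u does not force ~p1 /\ (p2 -> p1); the model is a countermodel.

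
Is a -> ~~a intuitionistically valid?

This is double-negation introduction, which is intuitionistically derivable.
If a world forces a then every accessible world forces a (persistence), so none forces ~a; hence ~~a.

Yes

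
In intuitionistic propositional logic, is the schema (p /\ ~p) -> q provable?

This is an instance of ex falso quodlibet, which is intuitionistically derivable.
No world can force both p and ~p, so the antecedent p /\ ~p is never forced and the implication holds vacuously at every world.

Yes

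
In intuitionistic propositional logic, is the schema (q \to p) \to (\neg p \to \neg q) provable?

Yes

This is the forward direction of contraposition, which is intuitionistically derivable.
Assume q \to p and \neg p. If q held then p would follow, contradicting \neg p; so \neg q.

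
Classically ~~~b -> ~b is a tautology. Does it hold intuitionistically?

Yes

This is triple-negation reduction, which is intuitionistically derivable.
Assume ~~~b and suppose b. Then ~~b (double-negation introduction), contradicting ~~~b. So ~b.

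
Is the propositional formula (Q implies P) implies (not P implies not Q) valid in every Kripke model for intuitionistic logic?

Yes

This is the forward direction of contraposition, which is intuitionistically derivable.
Assume Q implies P and not P. If Q held then P would follow, contradicting not P; so not Q.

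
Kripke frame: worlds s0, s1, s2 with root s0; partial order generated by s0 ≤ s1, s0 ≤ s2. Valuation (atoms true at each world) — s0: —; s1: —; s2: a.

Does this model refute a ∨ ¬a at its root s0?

Yes

s0 ⊮ a ∨ ¬a: neither disjunct is forced at s0.
s0 lacks atom a, so s0 ⊮ a.
So the root s0 does not force a ∨ ¬a; the model is a countermodel.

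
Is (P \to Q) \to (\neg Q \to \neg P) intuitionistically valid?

This is the forward direction of contraposition, which is intuitionistically derivable.
Assume P \to Q and \neg Q. If P held then Q would follow, contradicting \neg Q; so \neg P.

Yes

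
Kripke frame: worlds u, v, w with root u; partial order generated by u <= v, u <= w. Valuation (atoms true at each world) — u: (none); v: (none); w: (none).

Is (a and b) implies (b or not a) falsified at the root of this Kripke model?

u forces (a and b) implies (b or not a) vacuously: no world accessible from u forces the antecedent a and b.
So the root u forces (a and b) implies (b or not a); the model is not a countermodel.

No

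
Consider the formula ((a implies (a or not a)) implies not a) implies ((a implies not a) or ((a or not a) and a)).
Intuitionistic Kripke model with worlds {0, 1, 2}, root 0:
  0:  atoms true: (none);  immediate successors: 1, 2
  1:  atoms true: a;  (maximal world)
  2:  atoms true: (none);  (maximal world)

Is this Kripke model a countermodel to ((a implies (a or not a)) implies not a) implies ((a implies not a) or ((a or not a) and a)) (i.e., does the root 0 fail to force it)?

No

0 forces ((a implies (a or not a)) implies not a) implies ((a implies not a) or ((a or not a) and a)): every world accessible from 0 that forces (a implies (a or not a)) implies not a (namely 2) also forces (a implies not a) or ((a or not a) and a).
So the root 0 forces ((a implies (a or not a)) implies not a) implies ((a implies not a) or ((a or not a) and a)); the model is not a countermodel.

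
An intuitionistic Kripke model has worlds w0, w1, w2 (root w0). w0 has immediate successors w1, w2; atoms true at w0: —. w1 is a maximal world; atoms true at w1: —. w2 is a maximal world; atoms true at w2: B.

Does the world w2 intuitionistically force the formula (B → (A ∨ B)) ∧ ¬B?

No

w2 ⊮ (B → (A ∨ B)) ∧ ¬B since w2 fails ¬B.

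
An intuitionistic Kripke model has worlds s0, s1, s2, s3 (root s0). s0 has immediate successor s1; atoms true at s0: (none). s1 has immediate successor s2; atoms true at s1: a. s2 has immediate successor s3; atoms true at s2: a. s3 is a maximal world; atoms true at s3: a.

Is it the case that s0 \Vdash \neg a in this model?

s0 \nVdash \neg a since s1 is accessible from s0 and s1 \Vdash a.

No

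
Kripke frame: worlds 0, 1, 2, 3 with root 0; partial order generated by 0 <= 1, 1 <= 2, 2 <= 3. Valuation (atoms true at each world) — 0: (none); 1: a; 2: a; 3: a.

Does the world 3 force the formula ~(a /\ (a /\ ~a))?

3 ||- ~(a /\ (a /\ ~a)): no world accessible from 3 forces a /\ (a /\ ~a).

Yes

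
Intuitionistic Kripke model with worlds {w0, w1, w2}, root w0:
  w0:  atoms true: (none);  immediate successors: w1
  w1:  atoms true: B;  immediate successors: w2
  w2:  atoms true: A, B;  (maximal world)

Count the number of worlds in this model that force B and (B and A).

1

w0: does not force it — w0 does not force B and (B and A) since w0 fails B.
w1: does not force it.
w2: forces it.
Worlds forcing the formula: {w2}.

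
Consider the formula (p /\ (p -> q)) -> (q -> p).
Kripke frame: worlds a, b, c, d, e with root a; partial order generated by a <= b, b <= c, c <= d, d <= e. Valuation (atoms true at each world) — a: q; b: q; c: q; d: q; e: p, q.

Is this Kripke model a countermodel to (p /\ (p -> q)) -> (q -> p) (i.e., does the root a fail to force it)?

a ||- (p /\ (p -> q)) -> (q -> p): every world accessible from a that forces p /\ (p -> q) (namely e) also forces q -> p.
So the root a forces (p /\ (p -> q)) -> (q -> p); the model is not a countermodel.

No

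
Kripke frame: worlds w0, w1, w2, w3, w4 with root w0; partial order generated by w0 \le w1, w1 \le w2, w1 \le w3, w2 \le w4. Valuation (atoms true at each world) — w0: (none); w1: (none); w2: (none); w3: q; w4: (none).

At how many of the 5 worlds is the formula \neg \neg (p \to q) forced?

5

w0: forces it.
w1: forces it.
w2: forces it.
w3: forces it.
w4: forces it.
Worlds forcing the formula: {w0, w1, w2, w3, w4}.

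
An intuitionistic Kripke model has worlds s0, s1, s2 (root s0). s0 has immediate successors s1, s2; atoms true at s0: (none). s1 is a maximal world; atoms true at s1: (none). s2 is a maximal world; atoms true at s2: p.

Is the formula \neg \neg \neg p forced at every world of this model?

Not every world: s0 \nVdash \neg \neg \neg p.
s0 \nVdash \neg \neg \neg p since s2 is accessible from s0 and s2 \Vdash \neg \neg p.
s2 \Vdash \neg \neg p: no world accessible from s2 forces \neg p.

No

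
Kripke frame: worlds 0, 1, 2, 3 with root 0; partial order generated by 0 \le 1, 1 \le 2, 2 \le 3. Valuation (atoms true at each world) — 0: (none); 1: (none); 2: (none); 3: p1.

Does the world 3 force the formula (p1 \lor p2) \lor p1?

Yes

3 \Vdash (p1 \lor p2) \lor p1 via the disjunct p1 \lor p2.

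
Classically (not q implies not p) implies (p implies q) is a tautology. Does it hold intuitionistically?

No

This is the converse of contraposition, which is not intuitionistically valid.
A Kripke countermodel: worlds 0, 1; order generated by 0 <= 1; atoms true at each world — 0:{p}; 1:{p,q}.
0 does not force (not q implies not p) implies (p implies q): already at 0 itself, 0 forces not q implies not p but 0 does not force p implies q.
0 does not force p implies q: already at 0 itself, 0 forces p but 0 does not force q.
0 lacks atom q, so 0 does not force q.
So the root 0 does not force the formula.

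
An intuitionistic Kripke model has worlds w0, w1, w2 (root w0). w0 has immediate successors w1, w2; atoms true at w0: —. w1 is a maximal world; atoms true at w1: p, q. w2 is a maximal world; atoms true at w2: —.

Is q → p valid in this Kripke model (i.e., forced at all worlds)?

w0 ⊩ q → p: every world accessible from w0 that forces q (namely w1) also forces p.
Since the root w0 forces q → p and forcing is persistent (monotone upward), every world forces it.

Yes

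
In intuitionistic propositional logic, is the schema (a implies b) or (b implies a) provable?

No

This is the Gödel–Dummett linearity axiom, which is not intuitionistically valid.
A Kripke countermodel: worlds w0, w1, w2; order generated by w0 <= w1, w0 <= w2; atoms true at each world — w0:{}; w1:{a}; w2:{b}.
w0 does not force (a implies b) or (b implies a): neither disjunct is forced at w0.
w0 does not force a implies b: at the accessible world w1, w1 forces a but w1 does not force b.
w1 lacks atom b, so w1 does not force b.
So the root w0 does not force the formula.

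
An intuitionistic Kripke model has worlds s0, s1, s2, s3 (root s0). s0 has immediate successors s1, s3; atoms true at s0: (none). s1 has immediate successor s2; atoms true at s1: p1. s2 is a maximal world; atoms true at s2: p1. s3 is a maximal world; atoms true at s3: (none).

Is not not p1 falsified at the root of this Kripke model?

s0 does not force not not p1 since s3 is accessible from s0 and s3 forces not p1.
s3 forces not p1: no world accessible from s3 forces p1.
So the root s0 does not force not not p1; the model is a countermodel.

Yes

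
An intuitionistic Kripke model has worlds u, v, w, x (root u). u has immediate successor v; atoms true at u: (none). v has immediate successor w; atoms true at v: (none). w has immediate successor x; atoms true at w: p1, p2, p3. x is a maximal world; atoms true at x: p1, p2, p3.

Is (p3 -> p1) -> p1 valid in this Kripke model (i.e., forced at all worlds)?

Not every world: u ||-/- (p3 -> p1) -> p1.
u ||-/- (p3 -> p1) -> p1: already at u itself, u ||- p3 -> p1 but u ||-/- p1.
u lacks atom p1, so u ||-/- p1.

No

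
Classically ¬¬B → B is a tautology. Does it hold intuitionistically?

No

This is double-negation elimination, which is not intuitionistically valid.
A Kripke countermodel: worlds u, v; order generated by u ≤ v; atoms true at each world — u:{}; v:{B}.
u ⊮ ¬¬B → B: already at u itself, u ⊩ ¬¬B but u ⊮ B.
u lacks atom B, so u ⊮ B.
So the root u does not force the formula.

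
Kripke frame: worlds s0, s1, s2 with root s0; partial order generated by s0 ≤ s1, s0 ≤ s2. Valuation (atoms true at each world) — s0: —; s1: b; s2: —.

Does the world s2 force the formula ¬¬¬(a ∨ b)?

s2 ⊩ ¬¬¬(a ∨ b): no world accessible from s2 forces ¬¬(a ∨ b).

Yes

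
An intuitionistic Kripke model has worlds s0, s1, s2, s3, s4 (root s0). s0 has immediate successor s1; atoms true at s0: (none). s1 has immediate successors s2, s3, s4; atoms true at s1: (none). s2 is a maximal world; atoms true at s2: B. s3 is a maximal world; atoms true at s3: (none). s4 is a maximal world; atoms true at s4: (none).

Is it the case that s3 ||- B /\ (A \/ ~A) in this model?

No

s3 ||-/- B /\ (A \/ ~A) since s3 fails B.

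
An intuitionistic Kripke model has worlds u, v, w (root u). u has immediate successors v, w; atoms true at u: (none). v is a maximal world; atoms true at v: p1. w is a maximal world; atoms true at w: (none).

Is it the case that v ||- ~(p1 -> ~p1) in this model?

v ||- ~(p1 -> ~p1): no world accessible from v forces p1 -> ~p1.

Yes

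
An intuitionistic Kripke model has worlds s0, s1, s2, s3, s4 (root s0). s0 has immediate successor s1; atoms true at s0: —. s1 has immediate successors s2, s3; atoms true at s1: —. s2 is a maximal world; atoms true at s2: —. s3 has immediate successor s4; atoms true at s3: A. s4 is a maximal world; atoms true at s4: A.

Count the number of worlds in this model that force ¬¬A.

2

s0: does not force it — s0 ⊮ ¬¬A since s2 is accessible from s0 and s2 ⊩ ¬A.
s1: does not force it — s1 ⊮ ¬¬A since s2 is accessible from s1 and s2 ⊩ ¬A.
s2: does not force it — s2 ⊮ ¬¬A since s2 is accessible from s2 and s2 ⊩ ¬A.
s3: forces it.
s4: forces it.
Worlds forcing the formula: {s3, s4}.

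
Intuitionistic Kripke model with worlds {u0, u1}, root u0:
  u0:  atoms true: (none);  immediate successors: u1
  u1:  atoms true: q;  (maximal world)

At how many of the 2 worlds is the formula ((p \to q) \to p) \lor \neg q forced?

0

u0: does not force it — u0 \nVdash ((p \to q) \to p) \lor \neg q: neither disjunct is forced at u0.
u1: does not force it — u1 \nVdash ((p \to q) \to p) \lor \neg q: neither disjunct is forced at u1.
Worlds forcing the formula: { }.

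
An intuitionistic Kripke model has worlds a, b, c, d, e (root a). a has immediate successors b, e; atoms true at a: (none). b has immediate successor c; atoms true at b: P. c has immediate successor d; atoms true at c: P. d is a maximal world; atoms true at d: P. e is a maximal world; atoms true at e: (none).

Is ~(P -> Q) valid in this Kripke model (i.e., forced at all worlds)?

No

Not every world: a ||-/- ~(P -> Q).
a ||-/- ~(P -> Q) since e is accessible from a and e ||- P -> Q.
e ||- P -> Q vacuously: no world accessible from e forces the antecedent P.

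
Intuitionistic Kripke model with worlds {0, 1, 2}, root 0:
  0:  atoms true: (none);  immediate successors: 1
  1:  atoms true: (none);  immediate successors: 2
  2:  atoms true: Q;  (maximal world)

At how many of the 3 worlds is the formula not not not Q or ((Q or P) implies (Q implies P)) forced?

0

0: does not force it — 0 does not force not not not Q or ((Q or P) implies (Q implies P)): neither disjunct is forced at 0.
1: does not force it — 1 does not force not not not Q or ((Q or P) implies (Q implies P)): neither disjunct is forced at 1.
2: does not force it.
Worlds forcing the formula: { }.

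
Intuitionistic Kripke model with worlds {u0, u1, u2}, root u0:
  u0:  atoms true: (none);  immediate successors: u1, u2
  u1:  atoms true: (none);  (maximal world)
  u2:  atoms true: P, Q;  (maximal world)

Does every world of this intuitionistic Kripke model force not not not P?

No

Not every world: u0 does not force not not not P.
u0 does not force not not not P since u2 is accessible from u0 and u2 forces not not P.
u2 forces not not P: no world accessible from u2 forces not P.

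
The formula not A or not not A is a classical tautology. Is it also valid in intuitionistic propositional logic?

This is the weak law of excluded middle, which is not intuitionistically valid.
A Kripke countermodel: worlds a, b, c; order generated by a <= b, a <= c; atoms true at each world — a:{}; b:{A}; c:{}.
a does not force not A or not not A: neither disjunct is forced at a.
a does not force not A since b is accessible from a and b forces A.
So the root a does not force the formula.

No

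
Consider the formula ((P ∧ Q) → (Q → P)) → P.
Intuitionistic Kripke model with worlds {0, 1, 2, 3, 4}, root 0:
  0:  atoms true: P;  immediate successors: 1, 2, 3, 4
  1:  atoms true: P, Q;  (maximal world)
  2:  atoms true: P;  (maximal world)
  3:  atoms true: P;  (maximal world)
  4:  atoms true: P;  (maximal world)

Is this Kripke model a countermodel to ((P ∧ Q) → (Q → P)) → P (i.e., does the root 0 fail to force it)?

No

0 ⊩ ((P ∧ Q) → (Q → P)) → P: every world accessible from 0 that forces (P ∧ Q) → (Q → P) (namely 0, 1, 2, 3, 4) also forces P.
So the root 0 forces ((P ∧ Q) → (Q → P)) → P; the model is not a countermodel.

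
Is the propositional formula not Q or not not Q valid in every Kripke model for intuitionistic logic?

No

This is the weak law of excluded middle, which is not intuitionistically valid.
A Kripke countermodel: worlds 0, 1, 2; order generated by 0 <= 1, 0 <= 2; atoms true at each world — 0:{}; 1:{Q}; 2:{}.
0 does not force not Q or not not Q: neither disjunct is forced at 0.
0 does not force not Q since 1 is accessible from 0 and 1 forces Q.
So the root 0 does not force the formula.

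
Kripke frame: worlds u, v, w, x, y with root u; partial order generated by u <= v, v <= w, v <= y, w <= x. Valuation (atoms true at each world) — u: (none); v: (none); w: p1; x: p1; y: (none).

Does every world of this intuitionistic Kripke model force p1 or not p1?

No

Not every world: u does not force p1 or not p1.
u does not force p1 or not p1: neither disjunct is forced at u.
u lacks atom p1, so u does not force p1.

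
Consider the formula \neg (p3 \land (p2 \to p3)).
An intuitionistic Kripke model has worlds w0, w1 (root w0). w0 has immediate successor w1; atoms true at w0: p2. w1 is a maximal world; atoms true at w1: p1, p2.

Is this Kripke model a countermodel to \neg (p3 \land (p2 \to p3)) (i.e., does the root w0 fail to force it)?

w0 \Vdash \neg (p3 \land (p2 \to p3)): no world accessible from w0 forces p3 \land (p2 \to p3).
So the root w0 forces \neg (p3 \land (p2 \to p3)); the model is not a countermodel.

No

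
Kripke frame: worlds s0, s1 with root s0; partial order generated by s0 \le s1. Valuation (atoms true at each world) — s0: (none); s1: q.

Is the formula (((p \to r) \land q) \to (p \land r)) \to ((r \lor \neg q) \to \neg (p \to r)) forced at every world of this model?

Yes

s0 \Vdash (((p \to r) \land q) \to (p \land r)) \to ((r \lor \neg q) \to \neg (p \to r)) vacuously: no world accessible from s0 forces the antecedent ((p \to r) \land q) \to (p \land r).
Since the root s0 forces (((p \to r) \land q) \to (p \land r)) \to ((r \lor \neg q) \to \neg (p \to r)) and forcing is persistent (monotone upward), every world forces it.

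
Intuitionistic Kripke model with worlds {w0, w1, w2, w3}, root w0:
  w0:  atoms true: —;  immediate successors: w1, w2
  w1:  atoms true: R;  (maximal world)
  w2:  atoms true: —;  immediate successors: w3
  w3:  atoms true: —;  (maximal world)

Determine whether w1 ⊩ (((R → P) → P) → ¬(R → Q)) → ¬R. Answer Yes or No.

No

w1 ⊮ (((R → P) → P) → ¬(R → Q)) → ¬R: already at w1 itself, w1 ⊩ ((R → P) → P) → ¬(R → Q) but w1 ⊮ ¬R.
w1 ⊮ ¬R since w1 is accessible from w1 and w1 ⊩ R.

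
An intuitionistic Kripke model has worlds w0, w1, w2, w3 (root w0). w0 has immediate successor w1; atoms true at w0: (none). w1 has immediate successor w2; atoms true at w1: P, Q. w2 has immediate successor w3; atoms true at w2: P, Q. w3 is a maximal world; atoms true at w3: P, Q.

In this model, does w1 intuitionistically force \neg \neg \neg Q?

w1 \nVdash \neg \neg \neg Q since w1 is accessible from w1 and w1 \Vdash \neg \neg Q.
w1 \Vdash \neg \neg Q: no world accessible from w1 forces \neg Q.

No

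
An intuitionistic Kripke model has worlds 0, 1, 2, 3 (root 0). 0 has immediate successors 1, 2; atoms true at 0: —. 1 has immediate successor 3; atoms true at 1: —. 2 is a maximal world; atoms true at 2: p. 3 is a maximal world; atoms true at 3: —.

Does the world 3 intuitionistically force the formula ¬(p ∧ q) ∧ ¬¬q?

3 ⊮ ¬(p ∧ q) ∧ ¬¬q since 3 fails ¬¬q.

No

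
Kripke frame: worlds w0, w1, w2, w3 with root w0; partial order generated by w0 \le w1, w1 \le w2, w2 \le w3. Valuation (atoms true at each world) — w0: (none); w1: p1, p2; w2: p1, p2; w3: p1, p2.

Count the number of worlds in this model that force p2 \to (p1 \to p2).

w0: forces it.
w1: forces it.
w2: forces it.
w3: forces it.
Worlds forcing the formula: {w0, w1, w2, w3}.

4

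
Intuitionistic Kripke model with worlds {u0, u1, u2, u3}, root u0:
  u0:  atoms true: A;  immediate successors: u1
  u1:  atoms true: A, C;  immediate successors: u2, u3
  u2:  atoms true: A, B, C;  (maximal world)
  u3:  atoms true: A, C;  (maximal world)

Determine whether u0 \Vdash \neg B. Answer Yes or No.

u0 \nVdash \neg B since u2 is accessible from u0 and u2 \Vdash B.

No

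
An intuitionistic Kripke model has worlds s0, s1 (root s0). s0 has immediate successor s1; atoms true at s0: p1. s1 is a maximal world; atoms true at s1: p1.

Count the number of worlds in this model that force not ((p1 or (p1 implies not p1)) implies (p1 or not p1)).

s0: does not force it — s0 does not force not ((p1 or (p1 implies not p1)) implies (p1 or not p1)) since s0 is accessible from s0 and s0 forces (p1 or (p1 implies not p1)) implies (p1 or not p1).
s1: does not force it — s1 does not force not ((p1 or (p1 implies not p1)) implies (p1 or not p1)) since s1 is accessible from s1 and s1 forces (p1 or (p1 implies not p1)) implies (p1 or not p1).
Worlds forcing the formula: { }.

0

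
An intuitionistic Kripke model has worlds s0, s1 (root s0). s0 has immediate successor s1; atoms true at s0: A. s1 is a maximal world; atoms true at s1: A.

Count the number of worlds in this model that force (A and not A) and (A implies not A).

s0: does not force it — s0 does not force (A and not A) and (A implies not A) since s0 fails A and not A.
s1: does not force it.
Worlds forcing the formula: { }.

0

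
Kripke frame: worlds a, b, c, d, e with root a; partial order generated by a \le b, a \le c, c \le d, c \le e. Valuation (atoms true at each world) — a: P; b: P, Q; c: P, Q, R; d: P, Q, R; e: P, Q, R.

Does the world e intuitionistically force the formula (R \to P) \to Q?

e \Vdash (R \to P) \to Q: every world accessible from e that forces R \to P (namely e) also forces Q.

Yes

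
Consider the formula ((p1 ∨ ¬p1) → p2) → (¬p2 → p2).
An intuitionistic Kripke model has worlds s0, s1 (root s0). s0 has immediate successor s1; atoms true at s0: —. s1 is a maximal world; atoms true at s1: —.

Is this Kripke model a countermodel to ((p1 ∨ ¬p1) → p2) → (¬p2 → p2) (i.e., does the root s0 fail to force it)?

s0 ⊩ ((p1 ∨ ¬p1) → p2) → (¬p2 → p2) vacuously: no world accessible from s0 forces the antecedent (p1 ∨ ¬p1) → p2.
So the root s0 forces ((p1 ∨ ¬p1) → p2) → (¬p2 → p2); the model is not a countermodel.

No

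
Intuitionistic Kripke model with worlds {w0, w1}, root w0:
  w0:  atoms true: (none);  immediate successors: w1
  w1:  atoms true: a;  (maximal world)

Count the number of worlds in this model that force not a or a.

w0: does not force it — w0 does not force not a or a: neither disjunct is forced at w0.
w1: forces it.
Worlds forcing the formula: {w1}.

1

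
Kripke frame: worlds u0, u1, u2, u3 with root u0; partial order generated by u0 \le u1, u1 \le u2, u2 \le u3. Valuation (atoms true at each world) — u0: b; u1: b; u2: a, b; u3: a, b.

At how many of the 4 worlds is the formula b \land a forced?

2

u0: does not force it — u0 \nVdash b \land a since u0 fails a.
u1: does not force it — u1 \nVdash b \land a since u1 fails a.
u2: forces it.
u3: forces it.
Worlds forcing the formula: {u2, u3}.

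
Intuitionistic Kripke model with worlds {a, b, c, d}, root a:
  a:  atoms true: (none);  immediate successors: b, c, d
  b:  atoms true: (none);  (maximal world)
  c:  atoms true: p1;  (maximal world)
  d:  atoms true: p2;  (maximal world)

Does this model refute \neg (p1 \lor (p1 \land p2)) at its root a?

a \nVdash \neg (p1 \lor (p1 \land p2)) since c is accessible from a and c \Vdash p1 \lor (p1 \land p2).
c \Vdash p1 \lor (p1 \land p2) via the disjunct p1.
So the root a does not force \neg (p1 \lor (p1 \land p2)); the model is a countermodel.

Yes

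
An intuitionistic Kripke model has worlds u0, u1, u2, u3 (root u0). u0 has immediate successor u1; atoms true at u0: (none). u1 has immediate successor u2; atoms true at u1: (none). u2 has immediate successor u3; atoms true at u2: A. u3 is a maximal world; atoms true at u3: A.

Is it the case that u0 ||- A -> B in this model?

u0 ||-/- A -> B: at the accessible world u2, u2 ||- A but u2 ||-/- B.
u2 lacks atom B, so u2 ||-/- B.

No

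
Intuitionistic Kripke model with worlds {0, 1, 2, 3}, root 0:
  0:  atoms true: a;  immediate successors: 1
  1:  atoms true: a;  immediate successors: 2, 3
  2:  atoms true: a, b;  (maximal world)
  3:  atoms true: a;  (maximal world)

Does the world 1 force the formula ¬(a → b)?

No

1 ⊮ ¬(a → b) since 2 is accessible from 1 and 2 ⊩ a → b.
2 ⊩ a → b: every world accessible from 2 that forces a (namely 2) also forces b.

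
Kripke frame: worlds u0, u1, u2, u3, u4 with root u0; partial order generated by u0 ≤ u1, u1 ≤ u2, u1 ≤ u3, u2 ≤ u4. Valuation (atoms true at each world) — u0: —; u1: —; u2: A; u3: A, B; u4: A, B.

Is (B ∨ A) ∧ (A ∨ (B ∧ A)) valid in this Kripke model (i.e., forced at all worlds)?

Not every world: u0 ⊮ (B ∨ A) ∧ (A ∨ (B ∧ A)).
u0 ⊮ (B ∨ A) ∧ (A ∨ (B ∧ A)) since u0 fails B ∨ A.

No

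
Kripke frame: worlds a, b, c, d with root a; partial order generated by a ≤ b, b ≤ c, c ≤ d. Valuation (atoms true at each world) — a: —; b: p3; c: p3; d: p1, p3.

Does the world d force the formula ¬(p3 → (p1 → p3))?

No

d ⊮ ¬(p3 → (p1 → p3)) since d is accessible from d and d ⊩ p3 → (p1 → p3).
d ⊩ p3 → (p1 → p3): every world accessible from d that forces p3 (namely d) also forces p1 → p3.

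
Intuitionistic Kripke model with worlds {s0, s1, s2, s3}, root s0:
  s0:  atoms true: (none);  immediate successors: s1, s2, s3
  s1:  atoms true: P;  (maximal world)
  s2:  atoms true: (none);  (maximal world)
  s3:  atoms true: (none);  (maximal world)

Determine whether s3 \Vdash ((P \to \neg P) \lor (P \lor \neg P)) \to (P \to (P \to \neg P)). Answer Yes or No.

Yes

s3 \Vdash ((P \to \neg P) \lor (P \lor \neg P)) \to (P \to (P \to \neg P)): every world accessible from s3 that forces (P \to \neg P) \lor (P \lor \neg P) (namely s3) also forces P \to (P \to \neg P).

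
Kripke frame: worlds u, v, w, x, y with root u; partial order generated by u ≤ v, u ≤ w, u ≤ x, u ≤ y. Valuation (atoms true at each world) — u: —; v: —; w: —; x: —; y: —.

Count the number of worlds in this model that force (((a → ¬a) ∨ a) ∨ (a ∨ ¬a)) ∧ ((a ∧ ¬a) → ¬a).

5

u: forces it.
v: forces it.
w: forces it.
x: forces it.
y: forces it.
Worlds forcing the formula: {u, v, w, x, y}.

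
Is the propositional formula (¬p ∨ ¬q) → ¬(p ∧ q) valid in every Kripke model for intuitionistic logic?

This is a constructively valid De Morgan direction (disjunction of negations to negated conjunction), which is intuitionistically derivable.
If ¬p holds at a world then no accessible world forces p, hence none forces p ∧ q; likewise for ¬q.

Yes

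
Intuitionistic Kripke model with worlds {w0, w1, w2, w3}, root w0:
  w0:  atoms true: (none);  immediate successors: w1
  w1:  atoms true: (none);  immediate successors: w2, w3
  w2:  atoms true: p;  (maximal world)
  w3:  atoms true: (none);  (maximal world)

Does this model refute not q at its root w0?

No

w0 forces not q: no world accessible from w0 forces q.
So the root w0 forces not q; the model is not a countermodel.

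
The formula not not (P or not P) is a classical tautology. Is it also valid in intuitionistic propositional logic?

This is the double negation of excluded middle, which is intuitionistically derivable.
Assuming not (P or not P): from P we'd get P or not P, so not P; but then P or not P again — contradiction. Hence not not (P or not P).

Yes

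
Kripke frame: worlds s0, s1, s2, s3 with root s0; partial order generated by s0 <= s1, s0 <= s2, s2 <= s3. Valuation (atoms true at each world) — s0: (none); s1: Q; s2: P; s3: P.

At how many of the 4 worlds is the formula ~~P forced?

s0: does not force it — s0 ||-/- ~~P since s1 is accessible from s0 and s1 ||- ~P.
s1: does not force it — s1 ||-/- ~~P since s1 is accessible from s1 and s1 ||- ~P.
s2: forces it.
s3: forces it.
Worlds forcing the formula: {s2, s3}.

2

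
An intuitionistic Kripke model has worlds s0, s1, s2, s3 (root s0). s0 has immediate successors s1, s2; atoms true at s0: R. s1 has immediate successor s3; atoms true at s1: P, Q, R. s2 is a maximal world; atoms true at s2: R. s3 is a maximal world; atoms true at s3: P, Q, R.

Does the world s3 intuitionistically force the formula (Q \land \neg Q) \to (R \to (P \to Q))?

s3 \Vdash (Q \land \neg Q) \to (R \to (P \to Q)) vacuously: no world accessible from s3 forces the antecedent Q \land \neg Q.

Yes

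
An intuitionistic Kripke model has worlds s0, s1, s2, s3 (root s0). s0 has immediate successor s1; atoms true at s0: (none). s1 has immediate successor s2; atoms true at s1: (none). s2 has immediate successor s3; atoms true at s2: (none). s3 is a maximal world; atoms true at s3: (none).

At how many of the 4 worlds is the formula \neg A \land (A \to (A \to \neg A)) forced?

4

s0: forces it.
s1: forces it.
s2: forces it.
s3: forces it.
Worlds forcing the formula: {s0, s1, s2, s3}.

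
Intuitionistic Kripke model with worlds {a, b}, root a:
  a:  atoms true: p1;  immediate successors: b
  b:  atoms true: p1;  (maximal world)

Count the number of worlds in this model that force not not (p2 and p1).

0

a: does not force it — a does not force not not (p2 and p1) since a is accessible from a and a forces not (p2 and p1).
b: does not force it — b does not force not not (p2 and p1) since b is accessible from b and b forces not (p2 and p1).
Worlds forcing the formula: { }.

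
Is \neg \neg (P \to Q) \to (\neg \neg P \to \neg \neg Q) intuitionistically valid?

This is the distribution of double negation over implication, which is intuitionistically derivable.
Assume \neg \neg (P \to Q) and \neg \neg P; suppose \neg Q. Then P \to Q would give \neg P (by contraposition), contradicting \neg \neg P; so \neg (P \to Q), contradicting \neg \neg (P \to Q). Hence \neg \neg Q.

Yes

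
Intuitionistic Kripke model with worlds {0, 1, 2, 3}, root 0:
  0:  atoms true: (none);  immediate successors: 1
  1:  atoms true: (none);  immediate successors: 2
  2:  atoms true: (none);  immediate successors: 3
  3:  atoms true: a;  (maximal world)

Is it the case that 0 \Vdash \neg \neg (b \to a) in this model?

Yes

0 \Vdash \neg \neg (b \to a): no world accessible from 0 forces \neg (b \to a).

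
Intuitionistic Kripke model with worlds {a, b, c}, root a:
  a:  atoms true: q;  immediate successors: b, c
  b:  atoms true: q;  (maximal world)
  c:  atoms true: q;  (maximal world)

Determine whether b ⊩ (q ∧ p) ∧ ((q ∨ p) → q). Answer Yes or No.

b ⊮ (q ∧ p) ∧ ((q ∨ p) → q) since b fails q ∧ p.

No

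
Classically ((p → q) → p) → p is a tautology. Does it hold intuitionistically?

This is Peirce's law, which is not intuitionistically valid.
A Kripke countermodel: worlds u, v; order generated by u ≤ v; atoms true at each world — u:{}; v:{p}.
u ⊮ ((p → q) → p) → p: already at u itself, u ⊩ (p → q) → p but u ⊮ p.
u lacks atom p, so u ⊮ p.
So the root u does not force the formula.

No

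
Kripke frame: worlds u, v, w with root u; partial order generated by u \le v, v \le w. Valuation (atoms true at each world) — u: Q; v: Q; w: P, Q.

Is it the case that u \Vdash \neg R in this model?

Yes

u \Vdash \neg R: no world accessible from u forces R.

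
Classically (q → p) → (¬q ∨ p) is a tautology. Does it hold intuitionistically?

No

This is the material-implication-as-disjunction principle, which is not intuitionistically valid.
A Kripke countermodel: worlds 0, 1; order generated by 0 ≤ 1; atoms true at each world — 0:{}; 1:{p,q}.
0 ⊮ (q → p) → (¬q ∨ p): already at 0 itself, 0 ⊩ q → p but 0 ⊮ ¬q ∨ p.
0 ⊮ ¬q ∨ p: neither disjunct is forced at 0.
0 ⊮ ¬q since 1 is accessible from 0 and 1 ⊩ q.
So the root 0 does not force the formula.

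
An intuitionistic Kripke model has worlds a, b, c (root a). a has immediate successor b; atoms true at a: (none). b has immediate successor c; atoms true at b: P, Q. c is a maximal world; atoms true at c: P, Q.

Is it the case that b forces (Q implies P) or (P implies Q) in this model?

b forces (Q implies P) or (P implies Q) via the disjunct Q implies P.

Yes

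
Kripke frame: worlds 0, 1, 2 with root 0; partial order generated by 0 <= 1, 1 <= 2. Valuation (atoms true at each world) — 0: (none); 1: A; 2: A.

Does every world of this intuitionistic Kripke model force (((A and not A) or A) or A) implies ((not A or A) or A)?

Yes

0 forces (((A and not A) or A) or A) implies ((not A or A) or A): every world accessible from 0 that forces ((A and not A) or A) or A (namely 1, 2) also forces (not A or A) or A.
Since the root 0 forces (((A and not A) or A) or A) implies ((not A or A) or A) and forcing is persistent (monotone upward), every world forces it.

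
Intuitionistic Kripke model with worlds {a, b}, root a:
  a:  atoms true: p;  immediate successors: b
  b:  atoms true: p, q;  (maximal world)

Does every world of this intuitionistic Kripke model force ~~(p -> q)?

Yes

a ||- ~~(p -> q): no world accessible from a forces ~(p -> q).
Since the root a forces ~~(p -> q) and forcing is persistent (monotone upward), every world forces it.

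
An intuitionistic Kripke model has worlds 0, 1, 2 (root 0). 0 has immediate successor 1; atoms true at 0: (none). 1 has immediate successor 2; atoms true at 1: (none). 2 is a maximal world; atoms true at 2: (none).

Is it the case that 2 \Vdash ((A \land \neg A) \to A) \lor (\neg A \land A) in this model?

2 \Vdash ((A \land \neg A) \to A) \lor (\neg A \land A) via the disjunct (A \land \neg A) \to A.

Yes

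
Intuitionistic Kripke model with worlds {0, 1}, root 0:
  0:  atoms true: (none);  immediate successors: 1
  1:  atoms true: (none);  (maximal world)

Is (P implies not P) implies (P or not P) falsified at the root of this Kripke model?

No

0 forces (P implies not P) implies (P or not P): every world accessible from 0 that forces P implies not P (namely 0, 1) also forces P or not P.
So the root 0 forces (P implies not P) implies (P or not P); the model is not a countermodel.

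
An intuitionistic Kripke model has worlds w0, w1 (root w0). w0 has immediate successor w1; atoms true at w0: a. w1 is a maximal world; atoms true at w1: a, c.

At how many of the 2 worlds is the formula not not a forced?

w0: forces it.
w1: forces it.
Worlds forcing the formula: {w0, w1}.

2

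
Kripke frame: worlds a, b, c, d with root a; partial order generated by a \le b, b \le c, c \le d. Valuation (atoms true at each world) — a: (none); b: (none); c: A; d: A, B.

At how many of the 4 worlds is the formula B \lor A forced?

2

a: does not force it — a \nVdash B \lor A: neither disjunct is forced at a.
b: does not force it — b \nVdash B \lor A: neither disjunct is forced at b.
c: forces it.
d: forces it.
Worlds forcing the formula: {c, d}.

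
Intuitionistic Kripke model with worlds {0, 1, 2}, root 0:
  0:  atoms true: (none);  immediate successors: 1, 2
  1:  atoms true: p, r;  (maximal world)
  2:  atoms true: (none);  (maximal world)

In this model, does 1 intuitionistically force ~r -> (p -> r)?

Yes

1 ||- ~r -> (p -> r) vacuously: no world accessible from 1 forces the antecedent ~r.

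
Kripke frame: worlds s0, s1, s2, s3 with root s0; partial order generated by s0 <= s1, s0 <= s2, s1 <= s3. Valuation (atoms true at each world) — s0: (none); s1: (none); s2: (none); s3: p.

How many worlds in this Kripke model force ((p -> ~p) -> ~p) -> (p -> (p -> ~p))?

1

s0: does not force it — s0 ||-/- ((p -> ~p) -> ~p) -> (p -> (p -> ~p)): already at s0 itself, s0 ||- (p -> ~p) -> ~p but s0 ||-/- p -> (p -> ~p).
s1: does not force it — s1 ||-/- ((p -> ~p) -> ~p) -> (p -> (p -> ~p)): already at s1 itself, s1 ||- (p -> ~p) -> ~p but s1 ||-/- p -> (p -> ~p).
s2: forces it.
s3: does not force it — s3 ||-/- ((p -> ~p) -> ~p) -> (p -> (p -> ~p)): already at s3 itself, s3 ||- (p -> ~p) -> ~p but s3 ||-/- p -> (p -> ~p).
Worlds forcing the formula: {s2}.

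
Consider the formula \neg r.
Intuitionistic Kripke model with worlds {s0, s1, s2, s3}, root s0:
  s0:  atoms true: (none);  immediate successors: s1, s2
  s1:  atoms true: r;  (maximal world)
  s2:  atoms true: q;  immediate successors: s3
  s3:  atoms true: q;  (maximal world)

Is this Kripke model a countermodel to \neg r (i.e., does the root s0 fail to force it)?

s0 \nVdash \neg r since s1 is accessible from s0 and s1 \Vdash r.
So the root s0 does not force \neg r; the model is a countermodel.

Yes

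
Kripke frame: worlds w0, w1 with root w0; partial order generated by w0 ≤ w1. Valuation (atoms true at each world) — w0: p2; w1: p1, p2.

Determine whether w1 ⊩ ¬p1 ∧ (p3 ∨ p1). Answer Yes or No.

w1 ⊮ ¬p1 ∧ (p3 ∨ p1) since w1 fails ¬p1.

No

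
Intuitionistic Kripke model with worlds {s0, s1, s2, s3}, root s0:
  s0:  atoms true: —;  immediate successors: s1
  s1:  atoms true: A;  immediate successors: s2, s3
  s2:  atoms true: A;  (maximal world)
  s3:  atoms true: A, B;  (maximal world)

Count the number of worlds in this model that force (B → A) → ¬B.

s0: does not force it — s0 ⊮ (B → A) → ¬B: already at s0 itself, s0 ⊩ B → A but s0 ⊮ ¬B.
s1: does not force it — s1 ⊮ (B → A) → ¬B: already at s1 itself, s1 ⊩ B → A but s1 ⊮ ¬B.
s2: forces it.
s3: does not force it.
Worlds forcing the formula: {s2}.

1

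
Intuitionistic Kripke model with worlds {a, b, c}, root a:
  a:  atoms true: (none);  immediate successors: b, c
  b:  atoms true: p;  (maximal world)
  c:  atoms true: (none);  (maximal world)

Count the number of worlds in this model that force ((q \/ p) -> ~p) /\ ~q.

1

a: does not force it — a ||-/- ((q \/ p) -> ~p) /\ ~q since a fails (q \/ p) -> ~p.
b: does not force it — b ||-/- ((q \/ p) -> ~p) /\ ~q since b fails (q \/ p) -> ~p.
c: forces it.
Worlds forcing the formula: {c}.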